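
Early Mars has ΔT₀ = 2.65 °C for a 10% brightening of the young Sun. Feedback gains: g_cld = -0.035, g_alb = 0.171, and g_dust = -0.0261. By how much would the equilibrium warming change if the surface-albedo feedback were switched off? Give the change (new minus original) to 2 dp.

-0.48 °C

Original: g = 0.1099, ΔT = 2.65/(1−0.1099) = 2.9772 °C.
Without surface-albedo: g' = -0.0611, ΔT' = 2.65/(1+0.0611) = 2.4974 °C.
Change = 2.4974 − 2.9772 = -0.48 °C.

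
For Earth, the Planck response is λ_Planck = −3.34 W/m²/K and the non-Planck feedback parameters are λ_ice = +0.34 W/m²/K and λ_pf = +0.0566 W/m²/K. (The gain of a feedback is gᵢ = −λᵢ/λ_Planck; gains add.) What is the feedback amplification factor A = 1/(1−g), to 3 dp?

1.135

Convert to gains: g_ice = 0.34/3.34 = 0.1018; g_pf = 0.0566/3.34 = 0.01695.
Total gain g = 0.11875.
A = 1/(1 − 0.11875) = 1.135.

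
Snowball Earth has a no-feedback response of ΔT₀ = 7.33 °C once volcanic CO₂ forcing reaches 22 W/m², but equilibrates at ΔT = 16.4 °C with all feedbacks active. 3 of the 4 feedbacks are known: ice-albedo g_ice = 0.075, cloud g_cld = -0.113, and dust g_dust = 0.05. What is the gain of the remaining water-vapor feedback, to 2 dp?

0.54

Amplification A = ΔT/ΔT₀ = 16.4/7.33 = 2.237.
Total gain g = 1 − 1/A = 1 − 1/2.237 = 0.553.
Known gains sum to 0.075 − 0.113 + 0.05 = 0.012.
g_wv = 0.553 − 0.012 = 0.54.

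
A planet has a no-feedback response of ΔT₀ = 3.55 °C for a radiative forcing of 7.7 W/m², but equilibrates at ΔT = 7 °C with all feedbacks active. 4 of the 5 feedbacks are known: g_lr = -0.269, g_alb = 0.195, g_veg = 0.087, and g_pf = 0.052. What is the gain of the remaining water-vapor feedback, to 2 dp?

0.43

Amplification A = ΔT/ΔT₀ = 7/3.55 = 1.972.
Total gain g = 1 − 1/A = 1 − 1/1.972 = 0.4929.
Known gains sum to -0.269 + 0.195 + 0.087 + 0.052 = 0.065.
g_wv = 0.4929 − 0.065 = 0.43.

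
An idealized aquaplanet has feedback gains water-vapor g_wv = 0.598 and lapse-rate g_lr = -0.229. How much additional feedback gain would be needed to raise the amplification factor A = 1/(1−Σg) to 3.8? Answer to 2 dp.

0.37

Current total gain = 0.369.
Target gain for A = 3.8: g* = 1 − 1/3.8 = 0.7368.
Additional gain needed = 0.7368 − 0.369 = 0.37.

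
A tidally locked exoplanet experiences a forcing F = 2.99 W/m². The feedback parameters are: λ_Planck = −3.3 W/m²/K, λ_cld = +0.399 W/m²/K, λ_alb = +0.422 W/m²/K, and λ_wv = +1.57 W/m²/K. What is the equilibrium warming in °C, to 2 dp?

3.29 °C

Net feedback parameter λ = (−3.3) + (+0.399) + (+0.422) + (+1.57) = -0.909 W/m²/K.
ΔT = −F/λ = −2.99/(-0.909) = 3.29 °C.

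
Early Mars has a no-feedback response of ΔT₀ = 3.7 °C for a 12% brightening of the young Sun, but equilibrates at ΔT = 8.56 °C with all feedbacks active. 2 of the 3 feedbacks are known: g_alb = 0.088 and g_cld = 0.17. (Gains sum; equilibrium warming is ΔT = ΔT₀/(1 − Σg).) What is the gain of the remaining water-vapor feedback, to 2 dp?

0.31

Amplification A = ΔT/ΔT₀ = 8.56/3.7 = 2.314.
Total gain g = 1 − 1/A = 1 − 1/2.314 = 0.5678.
Known gains sum to 0.088 + 0.17 = 0.258.
g_wv = 0.5678 − 0.258 = 0.31.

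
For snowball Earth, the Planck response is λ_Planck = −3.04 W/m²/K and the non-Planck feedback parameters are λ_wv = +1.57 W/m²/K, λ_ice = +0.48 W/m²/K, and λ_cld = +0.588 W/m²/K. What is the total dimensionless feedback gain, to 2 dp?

Convert to gains: g_wv = 1.57/3.04 = 0.5164; g_ice = 0.48/3.04 = 0.1579; g_cld = 0.588/3.04 = 0.1934.
Total gain g = 0.8677.

0.87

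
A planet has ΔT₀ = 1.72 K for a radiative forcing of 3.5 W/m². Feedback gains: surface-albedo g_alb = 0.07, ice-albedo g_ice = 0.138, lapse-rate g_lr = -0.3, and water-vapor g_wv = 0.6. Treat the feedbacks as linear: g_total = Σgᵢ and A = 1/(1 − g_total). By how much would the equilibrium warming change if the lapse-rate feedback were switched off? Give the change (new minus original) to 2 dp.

Original: g = 0.508, ΔT = 1.72/(1−0.508) = 3.4959 K.
Without lapse-rate: g' = 0.808, ΔT' = 1.72/(1−0.808) = 8.9583 K.
Change = 8.9583 − 3.4959 = 5.46 K.

5.46 K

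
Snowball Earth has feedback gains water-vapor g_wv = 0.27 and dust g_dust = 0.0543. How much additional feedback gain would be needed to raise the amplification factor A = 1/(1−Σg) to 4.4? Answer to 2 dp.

0.45

Current total gain = 0.3243.
Target gain for A = 4.4: g* = 1 − 1/4.4 = 0.7727.
Additional gain needed = 0.7727 − 0.3243 = 0.45.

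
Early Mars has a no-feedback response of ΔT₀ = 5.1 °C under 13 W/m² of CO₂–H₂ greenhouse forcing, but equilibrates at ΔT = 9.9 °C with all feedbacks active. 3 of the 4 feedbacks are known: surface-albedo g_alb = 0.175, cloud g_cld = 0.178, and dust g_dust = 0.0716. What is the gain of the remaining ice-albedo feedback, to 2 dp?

Amplification A = ΔT/ΔT₀ = 9.9/5.1 = 1.941.
Total gain g = 1 − 1/A = 1 − 1/1.941 = 0.4848.
Known gains sum to 0.175 + 0.178 + 0.0716 = 0.4246.
g_ice = 0.4848 − 0.4246 = 0.06.

0.06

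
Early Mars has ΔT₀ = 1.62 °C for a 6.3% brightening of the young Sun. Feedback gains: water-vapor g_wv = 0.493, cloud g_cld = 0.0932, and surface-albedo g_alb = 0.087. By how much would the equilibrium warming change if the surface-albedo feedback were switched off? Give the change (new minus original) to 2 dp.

-1.04 °C

Original: g = 0.6732, ΔT = 1.62/(1−0.6732) = 4.9572 °C.
Without surface-albedo: g' = 0.5862, ΔT' = 1.62/(1−0.5862) = 3.9149 °C.
Change = 3.9149 − 4.9572 = -1.04 °C.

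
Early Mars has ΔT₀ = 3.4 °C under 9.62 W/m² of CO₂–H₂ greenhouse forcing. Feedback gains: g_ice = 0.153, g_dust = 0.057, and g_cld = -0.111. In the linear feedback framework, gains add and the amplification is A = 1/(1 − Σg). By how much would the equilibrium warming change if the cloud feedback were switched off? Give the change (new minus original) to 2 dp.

0.53 °C

Original: g = 0.099, ΔT = 3.4/(1−0.099) = 3.7736 °C.
Without cloud: g' = 0.21, ΔT' = 3.4/(1−0.21) = 4.3038 °C.
Change = 4.3038 − 3.7736 = 0.53 °C.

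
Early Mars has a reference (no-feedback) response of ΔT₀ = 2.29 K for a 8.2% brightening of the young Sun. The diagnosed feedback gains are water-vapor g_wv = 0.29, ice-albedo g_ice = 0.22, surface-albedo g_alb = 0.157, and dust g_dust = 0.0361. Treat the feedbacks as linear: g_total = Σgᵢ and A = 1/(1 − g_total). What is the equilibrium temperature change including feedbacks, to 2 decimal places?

7.71 K

Total gain g = 0.29 + 0.22 + 0.157 + 0.0361 = 0.7031.
Amplification A = 1/(1 − 0.7031) = 3.368.
ΔT = 2.29 × 3.368 = 7.71 K.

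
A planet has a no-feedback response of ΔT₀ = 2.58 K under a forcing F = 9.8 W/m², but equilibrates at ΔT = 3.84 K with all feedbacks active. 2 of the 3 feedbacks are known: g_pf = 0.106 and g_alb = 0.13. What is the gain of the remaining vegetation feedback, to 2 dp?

0.09

Amplification A = ΔT/ΔT₀ = 3.84/2.58 = 1.488.
Total gain g = 1 − 1/A = 1 − 1/1.488 = 0.328.
Known gains sum to 0.106 + 0.13 = 0.236.
g_veg = 0.328 − 0.236 = 0.09.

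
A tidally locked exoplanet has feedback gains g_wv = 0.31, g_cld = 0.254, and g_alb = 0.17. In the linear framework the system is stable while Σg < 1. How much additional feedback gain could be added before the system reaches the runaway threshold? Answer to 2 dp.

0.27

Current total gain = 0.31 + 0.254 + 0.17 = 0.734.
Margin to runaway = 1 − 0.734 = 0.27.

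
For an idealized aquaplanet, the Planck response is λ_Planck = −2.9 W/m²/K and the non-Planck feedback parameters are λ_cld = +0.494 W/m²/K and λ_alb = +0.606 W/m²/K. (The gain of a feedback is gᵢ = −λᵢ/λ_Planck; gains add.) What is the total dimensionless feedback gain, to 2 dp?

Convert to gains: g_cld = 0.494/2.9 = 0.1703; g_alb = 0.606/2.9 = 0.209.
Total gain g = 0.3793.

0.38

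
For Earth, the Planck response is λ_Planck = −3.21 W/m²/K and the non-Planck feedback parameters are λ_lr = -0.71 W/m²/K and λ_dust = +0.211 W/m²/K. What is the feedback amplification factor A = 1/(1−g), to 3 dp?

0.865

Convert to gains: g_lr = -0.71/3.21 = -0.2212; g_dust = 0.211/3.21 = 0.06573.
Total gain g = -0.15547.
A = 1/(1 + 0.15547) = 0.865.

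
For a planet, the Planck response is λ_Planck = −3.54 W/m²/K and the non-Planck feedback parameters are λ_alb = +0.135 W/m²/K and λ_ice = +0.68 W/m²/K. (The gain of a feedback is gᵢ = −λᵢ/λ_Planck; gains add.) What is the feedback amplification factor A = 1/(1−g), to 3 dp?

1.299

Convert to gains: g_alb = 0.135/3.54 = 0.03814; g_ice = 0.68/3.54 = 0.1921.
Total gain g = 0.23024.
A = 1/(1 − 0.23024) = 1.299.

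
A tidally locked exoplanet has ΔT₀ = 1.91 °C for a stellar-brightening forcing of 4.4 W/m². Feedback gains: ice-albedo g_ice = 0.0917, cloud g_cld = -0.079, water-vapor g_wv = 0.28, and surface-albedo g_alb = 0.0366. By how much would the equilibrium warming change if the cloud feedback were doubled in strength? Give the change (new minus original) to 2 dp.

Original: g = 0.3293, ΔT = 1.91/(1−0.3293) = 2.8478 °C.
With doubled cloud: g' = 0.2503, ΔT' = 1.91/(1−0.2503) = 2.5477 °C.
Change = 2.5477 − 2.8478 = -0.30 °C.

-0.30 °C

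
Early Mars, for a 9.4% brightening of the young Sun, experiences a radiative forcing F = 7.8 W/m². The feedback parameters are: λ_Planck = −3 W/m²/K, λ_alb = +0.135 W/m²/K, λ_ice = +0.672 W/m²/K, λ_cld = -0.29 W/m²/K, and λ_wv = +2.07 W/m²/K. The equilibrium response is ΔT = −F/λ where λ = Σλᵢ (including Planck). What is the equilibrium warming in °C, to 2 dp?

18.89 °C

Net feedback parameter λ = (−3) + (+0.135) + (+0.672) + (-0.29) + (+2.07) = -0.413 W/m²/K.
ΔT = −F/λ = −7.8/(-0.413) = 18.89 °C.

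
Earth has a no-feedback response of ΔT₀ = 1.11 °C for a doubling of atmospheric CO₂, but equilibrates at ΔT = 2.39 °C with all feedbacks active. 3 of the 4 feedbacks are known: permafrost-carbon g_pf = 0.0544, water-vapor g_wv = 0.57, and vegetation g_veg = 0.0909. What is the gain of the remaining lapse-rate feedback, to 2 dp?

-0.18

Amplification A = ΔT/ΔT₀ = 2.39/1.11 = 2.153.
Total gain g = 1 − 1/A = 1 − 1/2.153 = 0.5355.
Known gains sum to 0.0544 + 0.57 + 0.0909 = 0.7153.
g_lr = 0.5355 − 0.7153 = -0.18.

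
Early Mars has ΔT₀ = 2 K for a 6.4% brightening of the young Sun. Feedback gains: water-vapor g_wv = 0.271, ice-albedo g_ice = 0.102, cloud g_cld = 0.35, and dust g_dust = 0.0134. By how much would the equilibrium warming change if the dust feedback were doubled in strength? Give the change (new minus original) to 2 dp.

0.41 K

Original: g = 0.7364, ΔT = 2/(1−0.7364) = 7.5873 K.
With doubled dust: g' = 0.7498, ΔT' = 2/(1−0.7498) = 7.9936 K.
Change = 7.9936 − 7.5873 = 0.41 K.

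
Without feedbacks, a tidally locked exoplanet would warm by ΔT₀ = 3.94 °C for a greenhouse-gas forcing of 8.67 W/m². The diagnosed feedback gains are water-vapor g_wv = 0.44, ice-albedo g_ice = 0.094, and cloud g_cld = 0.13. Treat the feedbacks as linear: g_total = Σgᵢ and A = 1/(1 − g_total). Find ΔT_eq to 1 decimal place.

Total gain g = 0.44 + 0.094 + 0.13 = 0.664.
Amplification A = 1/(1 − 0.664) = 2.976.
ΔT = 3.94 × 2.976 = 11.7 °C.

11.7 °C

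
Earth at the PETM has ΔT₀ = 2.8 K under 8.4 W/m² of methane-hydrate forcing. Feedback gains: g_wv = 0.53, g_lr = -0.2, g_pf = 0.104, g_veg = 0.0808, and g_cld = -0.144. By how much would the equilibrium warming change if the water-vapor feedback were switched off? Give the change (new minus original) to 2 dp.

-2.03 K

Original: g = 0.3708, ΔT = 2.8/(1−0.3708) = 4.4501 K.
Without water-vapor: g' = -0.1592, ΔT' = 2.8/(1+0.1592) = 2.4155 K.
Change = 2.4155 − 4.4501 = -2.03 K.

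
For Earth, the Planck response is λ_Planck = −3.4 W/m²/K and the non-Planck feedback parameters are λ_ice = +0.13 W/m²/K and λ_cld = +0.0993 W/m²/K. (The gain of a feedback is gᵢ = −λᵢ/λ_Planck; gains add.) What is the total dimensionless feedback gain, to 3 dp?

Convert to gains: g_ice = 0.13/3.4 = 0.03824; g_cld = 0.0993/3.4 = 0.02921.
Total gain g = 0.06745.

0.067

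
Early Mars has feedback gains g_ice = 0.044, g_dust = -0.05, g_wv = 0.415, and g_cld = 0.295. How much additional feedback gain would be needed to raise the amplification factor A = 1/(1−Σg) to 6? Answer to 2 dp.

0.13

Current total gain = 0.704.
Target gain for A = 6: g* = 1 − 1/6 = 0.8333.
Additional gain needed = 0.8333 − 0.704 = 0.13.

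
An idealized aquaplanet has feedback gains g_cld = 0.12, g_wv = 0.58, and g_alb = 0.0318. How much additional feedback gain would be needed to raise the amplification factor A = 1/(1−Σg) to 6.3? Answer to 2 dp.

Current total gain = 0.7318.
Target gain for A = 6.3: g* = 1 − 1/6.3 = 0.8413.
Additional gain needed = 0.8413 − 0.7318 = 0.11.

0.11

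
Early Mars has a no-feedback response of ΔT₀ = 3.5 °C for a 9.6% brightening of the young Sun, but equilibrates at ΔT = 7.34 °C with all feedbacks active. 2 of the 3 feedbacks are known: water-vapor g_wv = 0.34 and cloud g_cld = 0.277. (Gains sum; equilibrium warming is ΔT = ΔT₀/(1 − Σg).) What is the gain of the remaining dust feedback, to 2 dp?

Amplification A = ΔT/ΔT₀ = 7.34/3.5 = 2.097.
Total gain g = 1 − 1/A = 1 − 1/2.097 = 0.5231.
Known gains sum to 0.34 + 0.277 = 0.617.
g_dust = 0.5231 − 0.617 = -0.09.

-0.09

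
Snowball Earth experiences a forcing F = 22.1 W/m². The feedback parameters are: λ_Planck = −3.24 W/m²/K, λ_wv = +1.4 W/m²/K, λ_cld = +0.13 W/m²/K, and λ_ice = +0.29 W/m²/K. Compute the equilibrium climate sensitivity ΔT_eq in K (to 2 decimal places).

15.56 K

Net feedback parameter λ = (−3.24) + (+1.4) + (+0.13) + (+0.29) = -1.42 W/m²/K.
ΔT = −F/λ = −22.1/(-1.42) = 15.56 K.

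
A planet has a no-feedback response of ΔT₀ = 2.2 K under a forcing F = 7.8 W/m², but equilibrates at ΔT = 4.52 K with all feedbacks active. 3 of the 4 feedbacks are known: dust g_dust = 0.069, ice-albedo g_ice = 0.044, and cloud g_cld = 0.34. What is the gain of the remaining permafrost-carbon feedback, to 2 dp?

Amplification A = ΔT/ΔT₀ = 4.52/2.2 = 2.055.
Total gain g = 1 − 1/A = 1 − 1/2.055 = 0.5134.
Known gains sum to 0.069 + 0.044 + 0.34 = 0.453.
g_pf = 0.5134 − 0.453 = 0.06.

0.06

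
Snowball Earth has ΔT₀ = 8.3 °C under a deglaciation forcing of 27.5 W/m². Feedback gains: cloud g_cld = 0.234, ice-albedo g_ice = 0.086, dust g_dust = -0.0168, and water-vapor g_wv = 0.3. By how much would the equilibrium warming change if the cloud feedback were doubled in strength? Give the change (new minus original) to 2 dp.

Original: g = 0.6032, ΔT = 8.3/(1−0.6032) = 20.9173 °C.
With doubled cloud: g' = 0.8372, ΔT' = 8.3/(1−0.8372) = 50.9828 °C.
Change = 50.9828 − 20.9173 = 30.07 °C.

30.07 °C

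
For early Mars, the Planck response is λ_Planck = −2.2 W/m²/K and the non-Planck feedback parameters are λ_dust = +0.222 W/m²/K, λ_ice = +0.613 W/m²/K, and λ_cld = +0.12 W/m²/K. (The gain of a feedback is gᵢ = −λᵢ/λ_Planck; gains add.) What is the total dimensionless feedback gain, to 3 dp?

0.434

Convert to gains: g_dust = 0.222/2.2 = 0.1009; g_ice = 0.613/2.2 = 0.2786; g_cld = 0.12/2.2 = 0.05455.
Total gain g = 0.43405.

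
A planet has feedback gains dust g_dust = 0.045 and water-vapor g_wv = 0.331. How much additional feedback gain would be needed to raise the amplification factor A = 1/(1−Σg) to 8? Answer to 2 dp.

Current total gain = 0.376.
Target gain for A = 8: g* = 1 − 1/8 = 0.875.
Additional gain needed = 0.875 − 0.376 = 0.50.

0.50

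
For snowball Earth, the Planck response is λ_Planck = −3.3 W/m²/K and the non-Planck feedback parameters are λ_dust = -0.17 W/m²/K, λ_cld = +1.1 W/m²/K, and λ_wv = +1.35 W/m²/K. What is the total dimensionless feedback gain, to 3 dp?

0.691

Convert to gains: g_dust = -0.17/3.3 = -0.05152; g_cld = 1.1/3.3 = 0.3333; g_wv = 1.35/3.3 = 0.4091.
Total gain g = 0.69088.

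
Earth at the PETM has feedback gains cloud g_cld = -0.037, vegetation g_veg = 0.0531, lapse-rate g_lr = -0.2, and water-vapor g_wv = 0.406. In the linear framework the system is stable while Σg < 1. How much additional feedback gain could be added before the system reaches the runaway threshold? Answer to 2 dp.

0.78

Current total gain = -0.037 + 0.0531 − 0.2 + 0.406 = 0.2221.
Margin to runaway = 1 − 0.2221 = 0.78.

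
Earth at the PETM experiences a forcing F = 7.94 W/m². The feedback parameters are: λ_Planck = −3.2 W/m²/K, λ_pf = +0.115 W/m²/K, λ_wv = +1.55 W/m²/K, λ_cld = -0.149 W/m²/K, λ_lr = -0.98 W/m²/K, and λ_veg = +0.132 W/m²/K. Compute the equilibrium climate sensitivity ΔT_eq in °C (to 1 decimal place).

3.1 °C

Net feedback parameter λ = (−3.2) + (+0.115) + (+1.55) + (-0.149) + (-0.98) + (+0.132) = -2.532 W/m²/K.
ΔT = −F/λ = −7.94/(-2.532) = 3.1 °C.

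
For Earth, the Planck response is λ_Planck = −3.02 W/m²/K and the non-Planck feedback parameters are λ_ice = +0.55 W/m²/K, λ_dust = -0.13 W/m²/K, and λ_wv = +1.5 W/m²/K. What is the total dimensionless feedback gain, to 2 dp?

Convert to gains: g_ice = 0.55/3.02 = 0.1821; g_dust = -0.13/3.02 = -0.04305; g_wv = 1.5/3.02 = 0.4967.
Total gain g = 0.63575.

0.64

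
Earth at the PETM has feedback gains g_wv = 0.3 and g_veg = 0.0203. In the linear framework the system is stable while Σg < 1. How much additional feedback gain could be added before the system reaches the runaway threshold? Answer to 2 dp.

Current total gain = 0.3 + 0.0203 = 0.3203.
Margin to runaway = 1 − 0.3203 = 0.68.

0.68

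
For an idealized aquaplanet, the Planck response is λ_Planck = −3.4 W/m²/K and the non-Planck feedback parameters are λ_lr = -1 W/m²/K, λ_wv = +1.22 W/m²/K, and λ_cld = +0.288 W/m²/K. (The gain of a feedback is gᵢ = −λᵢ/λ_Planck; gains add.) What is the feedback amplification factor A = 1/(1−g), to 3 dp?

1.176

Convert to gains: g_lr = -1/3.4 = -0.2941; g_wv = 1.22/3.4 = 0.3588; g_cld = 0.288/3.4 = 0.08471.
Total gain g = 0.14941.
A = 1/(1 − 0.14941) = 1.176.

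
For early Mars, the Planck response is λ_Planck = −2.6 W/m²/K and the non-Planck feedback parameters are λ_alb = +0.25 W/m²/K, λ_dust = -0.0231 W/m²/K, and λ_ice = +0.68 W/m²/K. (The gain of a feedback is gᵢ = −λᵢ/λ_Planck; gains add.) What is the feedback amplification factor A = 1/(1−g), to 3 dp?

Convert to gains: g_alb = 0.25/2.6 = 0.09615; g_dust = -0.0231/2.6 = -0.008885; g_ice = 0.68/2.6 = 0.2615.
Total gain g = 0.348765.
A = 1/(1 − 0.348765) = 1.536.

1.536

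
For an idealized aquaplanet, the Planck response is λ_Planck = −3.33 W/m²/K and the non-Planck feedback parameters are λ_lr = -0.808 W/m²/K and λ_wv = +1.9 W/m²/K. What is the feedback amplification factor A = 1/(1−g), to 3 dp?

1.488

Convert to gains: g_lr = -0.808/3.33 = -0.2426; g_wv = 1.9/3.33 = 0.5706.
Total gain g = 0.328.
A = 1/(1 − 0.328) = 1.488.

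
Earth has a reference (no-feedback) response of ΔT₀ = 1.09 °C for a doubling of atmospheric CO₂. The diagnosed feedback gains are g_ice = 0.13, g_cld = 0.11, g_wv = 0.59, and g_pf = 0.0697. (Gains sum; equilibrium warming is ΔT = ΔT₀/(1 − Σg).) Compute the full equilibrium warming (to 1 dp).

10.9 °C

Total gain g = 0.13 + 0.11 + 0.59 + 0.0697 = 0.8997.
Amplification A = 1/(1 − 0.8997) = 9.97.
ΔT = 1.09 × 9.97 = 10.9 °C.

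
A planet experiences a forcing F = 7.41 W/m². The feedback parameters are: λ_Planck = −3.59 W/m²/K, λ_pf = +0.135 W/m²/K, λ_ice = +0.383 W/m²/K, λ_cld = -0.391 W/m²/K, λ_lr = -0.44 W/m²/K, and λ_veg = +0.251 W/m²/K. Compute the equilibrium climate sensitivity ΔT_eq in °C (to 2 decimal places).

2.03 °C

Net feedback parameter λ = (−3.59) + (+0.135) + (+0.383) + (-0.391) + (-0.44) + (+0.251) = -3.652 W/m²/K.
ΔT = −F/λ = −7.41/(-3.652) = 2.03 °C.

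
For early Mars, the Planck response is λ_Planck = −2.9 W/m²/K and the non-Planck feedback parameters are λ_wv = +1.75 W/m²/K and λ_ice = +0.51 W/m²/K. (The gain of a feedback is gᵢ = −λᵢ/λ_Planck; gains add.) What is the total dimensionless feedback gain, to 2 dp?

Convert to gains: g_wv = 1.75/2.9 = 0.6034; g_ice = 0.51/2.9 = 0.1759.
Total gain g = 0.7793.

0.78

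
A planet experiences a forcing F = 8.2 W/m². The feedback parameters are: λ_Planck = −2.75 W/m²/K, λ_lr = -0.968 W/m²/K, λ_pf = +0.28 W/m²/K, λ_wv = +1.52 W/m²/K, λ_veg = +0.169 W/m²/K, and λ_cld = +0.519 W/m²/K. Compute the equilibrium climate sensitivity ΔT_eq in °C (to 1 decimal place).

6.7 °C

Net feedback parameter λ = (−2.75) + (-0.968) + (+0.28) + (+1.52) + (+0.169) + (+0.519) = -1.23 W/m²/K.
ΔT = −F/λ = −8.2/(-1.23) = 6.7 °C.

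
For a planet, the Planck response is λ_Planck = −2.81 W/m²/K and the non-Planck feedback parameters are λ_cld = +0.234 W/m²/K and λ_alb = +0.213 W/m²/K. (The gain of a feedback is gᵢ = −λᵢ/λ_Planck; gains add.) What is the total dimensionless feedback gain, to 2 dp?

Convert to gains: g_cld = 0.234/2.81 = 0.08327; g_alb = 0.213/2.81 = 0.0758.
Total gain g = 0.15907.

0.16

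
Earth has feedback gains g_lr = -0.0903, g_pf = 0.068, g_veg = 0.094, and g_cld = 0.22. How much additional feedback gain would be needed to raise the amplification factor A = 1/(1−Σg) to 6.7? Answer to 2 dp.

0.56

Current total gain = 0.2917.
Target gain for A = 6.7: g* = 1 − 1/6.7 = 0.8507.
Additional gain needed = 0.8507 − 0.2917 = 0.56.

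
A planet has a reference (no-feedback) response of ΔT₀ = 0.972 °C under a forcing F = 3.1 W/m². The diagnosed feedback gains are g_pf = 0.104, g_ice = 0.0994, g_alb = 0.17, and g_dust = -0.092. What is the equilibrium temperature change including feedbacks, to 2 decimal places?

1.35 °C

Total gain g = 0.104 + 0.0994 + 0.17 − 0.092 = 0.2814.
Amplification A = 1/(1 − 0.2814) = 1.392.
ΔT = 0.972 × 1.392 = 1.35 °C.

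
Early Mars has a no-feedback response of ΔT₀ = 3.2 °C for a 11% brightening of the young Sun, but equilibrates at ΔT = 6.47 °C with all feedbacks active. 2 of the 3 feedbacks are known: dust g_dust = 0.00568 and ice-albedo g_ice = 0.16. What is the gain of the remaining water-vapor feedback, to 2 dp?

0.34

Amplification A = ΔT/ΔT₀ = 6.47/3.2 = 2.022.
Total gain g = 1 − 1/A = 1 − 1/2.022 = 0.5054.
Known gains sum to 0.00568 + 0.16 = 0.16568.
g_wv = 0.5054 − 0.16568 = 0.34.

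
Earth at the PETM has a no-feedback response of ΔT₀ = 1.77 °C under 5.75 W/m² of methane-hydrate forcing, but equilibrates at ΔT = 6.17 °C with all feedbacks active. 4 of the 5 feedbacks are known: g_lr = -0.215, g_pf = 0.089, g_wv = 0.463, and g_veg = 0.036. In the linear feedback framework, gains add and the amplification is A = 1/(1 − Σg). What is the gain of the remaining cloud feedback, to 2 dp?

Amplification A = ΔT/ΔT₀ = 6.17/1.77 = 3.486.
Total gain g = 1 − 1/A = 1 − 1/3.486 = 0.7131.
Known gains sum to -0.215 + 0.089 + 0.463 + 0.036 = 0.373.
g_cld = 0.7131 − 0.373 = 0.34.

0.34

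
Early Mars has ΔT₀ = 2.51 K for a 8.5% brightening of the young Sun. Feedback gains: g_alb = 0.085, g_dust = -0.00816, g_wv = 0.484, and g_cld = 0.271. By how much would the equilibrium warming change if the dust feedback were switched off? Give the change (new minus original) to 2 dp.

0.76 K

Original: g = 0.83184, ΔT = 2.51/(1−0.83184) = 14.9263 K.
Without dust: g' = 0.84, ΔT' = 2.51/(1−0.84) = 15.6875 K.
Change = 15.6875 − 14.9263 = 0.76 K.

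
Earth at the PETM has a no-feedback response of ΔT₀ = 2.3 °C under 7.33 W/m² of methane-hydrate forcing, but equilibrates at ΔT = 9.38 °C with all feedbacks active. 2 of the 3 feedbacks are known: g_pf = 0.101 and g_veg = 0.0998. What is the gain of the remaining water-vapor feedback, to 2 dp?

0.55

Amplification A = ΔT/ΔT₀ = 9.38/2.3 = 4.078.
Total gain g = 1 − 1/A = 1 − 1/4.078 = 0.7548.
Known gains sum to 0.101 + 0.0998 = 0.2008.
g_wv = 0.7548 − 0.2008 = 0.55.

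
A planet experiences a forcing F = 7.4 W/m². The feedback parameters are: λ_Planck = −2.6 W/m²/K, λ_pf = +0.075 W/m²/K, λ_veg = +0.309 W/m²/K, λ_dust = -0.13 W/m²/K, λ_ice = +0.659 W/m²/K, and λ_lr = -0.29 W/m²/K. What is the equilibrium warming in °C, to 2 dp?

3.74 °C

Net feedback parameter λ = (−2.6) + (+0.075) + (+0.309) + (-0.13) + (+0.659) + (-0.29) = -1.977 W/m²/K.
ΔT = −F/λ = −7.4/(-1.977) = 3.74 °C.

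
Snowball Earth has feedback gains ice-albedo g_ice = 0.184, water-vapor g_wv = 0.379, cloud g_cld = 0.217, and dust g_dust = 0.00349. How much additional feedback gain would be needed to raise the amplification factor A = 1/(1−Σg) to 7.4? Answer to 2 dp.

0.08

Current total gain = 0.78349.
Target gain for A = 7.4: g* = 1 − 1/7.4 = 0.8649.
Additional gain needed = 0.8649 − 0.78349 = 0.08.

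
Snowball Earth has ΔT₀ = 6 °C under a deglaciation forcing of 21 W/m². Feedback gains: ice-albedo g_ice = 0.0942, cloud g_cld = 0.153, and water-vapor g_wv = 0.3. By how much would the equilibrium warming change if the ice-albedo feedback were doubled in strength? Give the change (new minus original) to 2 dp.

Original: g = 0.5472, ΔT = 6/(1−0.5472) = 13.2509 °C.
With doubled ice-albedo: g' = 0.6414, ΔT' = 6/(1−0.6414) = 16.7317 °C.
Change = 16.7317 − 13.2509 = 3.48 °C.

3.48 °C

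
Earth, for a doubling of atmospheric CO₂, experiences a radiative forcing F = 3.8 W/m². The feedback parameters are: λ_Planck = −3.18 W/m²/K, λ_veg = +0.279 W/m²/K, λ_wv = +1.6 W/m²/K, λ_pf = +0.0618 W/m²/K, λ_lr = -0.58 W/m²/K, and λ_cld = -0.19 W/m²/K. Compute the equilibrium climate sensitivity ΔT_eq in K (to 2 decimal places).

1.89 K

Net feedback parameter λ = (−3.18) + (+0.279) + (+1.6) + (+0.0618) + (-0.58) + (-0.19) = -2.0092 W/m²/K.
ΔT = −F/λ = −3.8/(-2.0092) = 1.89 K.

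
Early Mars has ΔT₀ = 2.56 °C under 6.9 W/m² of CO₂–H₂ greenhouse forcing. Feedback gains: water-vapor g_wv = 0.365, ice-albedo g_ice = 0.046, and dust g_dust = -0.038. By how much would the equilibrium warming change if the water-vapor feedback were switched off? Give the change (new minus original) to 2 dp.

Original: g = 0.373, ΔT = 2.56/(1−0.373) = 4.0829 °C.
Without water-vapor: g' = 0.008, ΔT' = 2.56/(1−0.008) = 2.5806 °C.
Change = 2.5806 − 4.0829 = -1.50 °C.

-1.50 °C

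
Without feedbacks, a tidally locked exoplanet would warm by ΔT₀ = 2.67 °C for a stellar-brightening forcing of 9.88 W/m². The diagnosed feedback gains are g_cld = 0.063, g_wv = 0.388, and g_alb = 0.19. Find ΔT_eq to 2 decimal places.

Total gain g = 0.063 + 0.388 + 0.19 = 0.641.
Amplification A = 1/(1 − 0.641) = 2.786.
ΔT = 2.67 × 2.786 = 7.44 °C.

7.44 °C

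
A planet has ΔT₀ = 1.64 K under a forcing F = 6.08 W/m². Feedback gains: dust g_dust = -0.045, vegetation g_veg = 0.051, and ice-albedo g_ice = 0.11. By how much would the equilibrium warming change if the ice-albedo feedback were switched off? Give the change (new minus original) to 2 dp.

-0.21 K

Original: g = 0.116, ΔT = 1.64/(1−0.116) = 1.8552 K.
Without ice-albedo: g' = 0.006, ΔT' = 1.64/(1−0.006) = 1.6499 K.
Change = 1.6499 − 1.8552 = -0.21 K.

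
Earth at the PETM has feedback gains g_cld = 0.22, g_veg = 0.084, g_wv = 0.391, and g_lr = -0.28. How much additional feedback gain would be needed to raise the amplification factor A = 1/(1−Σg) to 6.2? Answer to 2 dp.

0.42

Current total gain = 0.415.
Target gain for A = 6.2: g* = 1 − 1/6.2 = 0.8387.
Additional gain needed = 0.8387 − 0.415 = 0.42.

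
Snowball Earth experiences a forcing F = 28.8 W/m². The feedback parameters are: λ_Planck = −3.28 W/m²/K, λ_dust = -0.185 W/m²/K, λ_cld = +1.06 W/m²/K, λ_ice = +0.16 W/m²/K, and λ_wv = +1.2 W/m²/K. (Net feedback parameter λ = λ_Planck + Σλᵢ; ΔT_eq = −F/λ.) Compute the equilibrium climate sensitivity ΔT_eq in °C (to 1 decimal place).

27.6 °C

Net feedback parameter λ = (−3.28) + (-0.185) + (+1.06) + (+0.16) + (+1.2) = -1.045 W/m²/K.
ΔT = −F/λ = −28.8/(-1.045) = 27.6 °C.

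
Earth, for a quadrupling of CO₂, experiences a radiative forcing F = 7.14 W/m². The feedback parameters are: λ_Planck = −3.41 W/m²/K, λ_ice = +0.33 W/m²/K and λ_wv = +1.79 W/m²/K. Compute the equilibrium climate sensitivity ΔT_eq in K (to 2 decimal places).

Net feedback parameter λ = (−3.41) + (+0.33) + (+1.79) = -1.29 W/m²/K.
ΔT = −F/λ = −7.14/(-1.29) = 5.53 K.

5.53 K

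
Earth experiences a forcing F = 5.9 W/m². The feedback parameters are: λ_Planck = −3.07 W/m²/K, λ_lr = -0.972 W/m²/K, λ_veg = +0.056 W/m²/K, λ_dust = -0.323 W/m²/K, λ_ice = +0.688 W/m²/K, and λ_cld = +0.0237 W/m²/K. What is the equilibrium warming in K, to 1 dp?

Net feedback parameter λ = (−3.07) + (-0.972) + (+0.056) + (-0.323) + (+0.688) + (+0.0237) = -3.5973 W/m²/K.
ΔT = −F/λ = −5.9/(-3.5973) = 1.6 K.

1.6 K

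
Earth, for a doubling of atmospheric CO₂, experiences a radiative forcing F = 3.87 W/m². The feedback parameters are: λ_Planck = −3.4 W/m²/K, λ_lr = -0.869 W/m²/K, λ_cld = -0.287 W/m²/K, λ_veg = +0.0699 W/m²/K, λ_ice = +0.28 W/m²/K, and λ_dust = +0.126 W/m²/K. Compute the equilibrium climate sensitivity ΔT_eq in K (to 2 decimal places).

Net feedback parameter λ = (−3.4) + (-0.869) + (-0.287) + (+0.0699) + (+0.28) + (+0.126) = -4.0801 W/m²/K.
ΔT = −F/λ = −3.87/(-4.0801) = 0.95 K.

0.95 K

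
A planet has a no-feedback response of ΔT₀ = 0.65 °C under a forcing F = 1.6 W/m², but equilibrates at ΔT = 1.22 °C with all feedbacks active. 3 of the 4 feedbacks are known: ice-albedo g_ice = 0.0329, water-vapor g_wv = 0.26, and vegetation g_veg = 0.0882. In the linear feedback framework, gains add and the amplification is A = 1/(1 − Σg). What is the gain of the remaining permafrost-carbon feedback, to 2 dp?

Amplification A = ΔT/ΔT₀ = 1.22/0.65 = 1.877.
Total gain g = 1 − 1/A = 1 − 1/1.877 = 0.4672.
Known gains sum to 0.0329 + 0.26 + 0.0882 = 0.3811.
g_pf = 0.4672 − 0.3811 = 0.09.

0.09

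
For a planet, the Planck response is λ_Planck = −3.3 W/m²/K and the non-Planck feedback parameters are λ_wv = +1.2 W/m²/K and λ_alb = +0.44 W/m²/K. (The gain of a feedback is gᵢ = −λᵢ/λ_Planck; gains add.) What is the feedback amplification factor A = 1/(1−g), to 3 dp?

Convert to gains: g_wv = 1.2/3.3 = 0.3636; g_alb = 0.44/3.3 = 0.1333.
Total gain g = 0.4969.
A = 1/(1 − 0.4969) = 1.988.

1.988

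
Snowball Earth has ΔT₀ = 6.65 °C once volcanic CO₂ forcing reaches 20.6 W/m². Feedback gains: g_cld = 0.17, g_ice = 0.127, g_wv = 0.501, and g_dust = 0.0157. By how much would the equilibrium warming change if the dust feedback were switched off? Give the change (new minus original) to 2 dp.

-2.77 °C

Original: g = 0.8137, ΔT = 6.65/(1−0.8137) = 35.6951 °C.
Without dust: g' = 0.798, ΔT' = 6.65/(1−0.798) = 32.9208 °C.
Change = 32.9208 − 35.6951 = -2.77 °C.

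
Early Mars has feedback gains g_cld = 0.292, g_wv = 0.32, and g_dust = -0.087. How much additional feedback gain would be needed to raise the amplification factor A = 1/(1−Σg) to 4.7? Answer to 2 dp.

Current total gain = 0.525.
Target gain for A = 4.7: g* = 1 − 1/4.7 = 0.7872.
Additional gain needed = 0.7872 − 0.525 = 0.26.

0.26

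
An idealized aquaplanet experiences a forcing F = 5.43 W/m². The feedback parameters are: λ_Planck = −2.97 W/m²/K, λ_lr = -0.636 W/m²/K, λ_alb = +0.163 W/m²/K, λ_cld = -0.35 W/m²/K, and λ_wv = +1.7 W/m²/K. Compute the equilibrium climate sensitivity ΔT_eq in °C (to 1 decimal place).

Net feedback parameter λ = (−2.97) + (-0.636) + (+0.163) + (-0.35) + (+1.7) = -2.093 W/m²/K.
ΔT = −F/λ = −5.43/(-2.093) = 2.6 °C.

2.6 °C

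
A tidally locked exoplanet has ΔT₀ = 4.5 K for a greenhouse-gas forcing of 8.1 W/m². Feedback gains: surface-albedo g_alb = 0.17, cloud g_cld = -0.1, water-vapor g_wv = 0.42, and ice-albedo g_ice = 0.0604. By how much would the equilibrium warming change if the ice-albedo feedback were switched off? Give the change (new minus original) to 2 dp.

-1.19 K

Original: g = 0.5504, ΔT = 4.5/(1−0.5504) = 10.0089 K.
Without ice-albedo: g' = 0.49, ΔT' = 4.5/(1−0.49) = 8.8235 K.
Change = 8.8235 − 10.0089 = -1.19 K.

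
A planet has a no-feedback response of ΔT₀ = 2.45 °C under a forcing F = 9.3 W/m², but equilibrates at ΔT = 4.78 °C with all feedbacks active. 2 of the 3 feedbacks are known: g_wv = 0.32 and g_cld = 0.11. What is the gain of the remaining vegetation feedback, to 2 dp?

0.06

Amplification A = ΔT/ΔT₀ = 4.78/2.45 = 1.951.
Total gain g = 1 − 1/A = 1 − 1/1.951 = 0.4874.
Known gains sum to 0.32 + 0.11 = 0.43.
g_veg = 0.4874 − 0.43 = 0.06.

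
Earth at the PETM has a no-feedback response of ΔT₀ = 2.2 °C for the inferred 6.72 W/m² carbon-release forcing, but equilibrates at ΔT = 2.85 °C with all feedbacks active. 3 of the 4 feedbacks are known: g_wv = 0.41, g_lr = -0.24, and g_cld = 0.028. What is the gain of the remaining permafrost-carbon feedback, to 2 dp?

Amplification A = ΔT/ΔT₀ = 2.85/2.2 = 1.295.
Total gain g = 1 − 1/A = 1 − 1/1.295 = 0.2278.
Known gains sum to 0.41 − 0.24 + 0.028 = 0.198.
g_pf = 0.2278 − 0.198 = 0.03.

0.03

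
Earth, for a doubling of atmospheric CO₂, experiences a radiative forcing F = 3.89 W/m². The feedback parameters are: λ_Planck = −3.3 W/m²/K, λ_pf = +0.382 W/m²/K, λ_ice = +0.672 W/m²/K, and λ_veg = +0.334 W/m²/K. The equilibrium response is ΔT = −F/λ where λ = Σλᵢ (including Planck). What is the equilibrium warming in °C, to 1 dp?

Net feedback parameter λ = (−3.3) + (+0.382) + (+0.672) + (+0.334) = -1.912 W/m²/K.
ΔT = −F/λ = −3.89/(-1.912) = 2.0 °C.

2.0 °C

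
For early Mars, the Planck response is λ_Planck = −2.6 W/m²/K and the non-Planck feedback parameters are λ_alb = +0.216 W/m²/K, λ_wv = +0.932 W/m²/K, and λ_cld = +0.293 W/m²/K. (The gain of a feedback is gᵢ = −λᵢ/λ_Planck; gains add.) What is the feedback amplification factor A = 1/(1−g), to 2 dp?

Convert to gains: g_alb = 0.216/2.6 = 0.08308; g_wv = 0.932/2.6 = 0.3585; g_cld = 0.293/2.6 = 0.1127.
Total gain g = 0.55428.
A = 1/(1 − 0.55428) = 2.24.

2.24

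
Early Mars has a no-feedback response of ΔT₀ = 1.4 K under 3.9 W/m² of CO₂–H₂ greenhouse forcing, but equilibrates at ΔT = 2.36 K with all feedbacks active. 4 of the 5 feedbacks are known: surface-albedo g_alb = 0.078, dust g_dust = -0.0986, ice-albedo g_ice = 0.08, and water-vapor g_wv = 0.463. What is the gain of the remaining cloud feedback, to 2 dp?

-0.12

Amplification A = ΔT/ΔT₀ = 2.36/1.4 = 1.686.
Total gain g = 1 − 1/A = 1 − 1/1.686 = 0.4069.
Known gains sum to 0.078 − 0.0986 + 0.08 + 0.463 = 0.5224.
g_cld = 0.4069 − 0.5224 = -0.12.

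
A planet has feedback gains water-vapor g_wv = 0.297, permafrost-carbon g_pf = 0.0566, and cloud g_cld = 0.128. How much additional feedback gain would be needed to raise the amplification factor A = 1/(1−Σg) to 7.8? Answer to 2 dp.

Current total gain = 0.4816.
Target gain for A = 7.8: g* = 1 − 1/7.8 = 0.8718.
Additional gain needed = 0.8718 − 0.4816 = 0.39.

0.39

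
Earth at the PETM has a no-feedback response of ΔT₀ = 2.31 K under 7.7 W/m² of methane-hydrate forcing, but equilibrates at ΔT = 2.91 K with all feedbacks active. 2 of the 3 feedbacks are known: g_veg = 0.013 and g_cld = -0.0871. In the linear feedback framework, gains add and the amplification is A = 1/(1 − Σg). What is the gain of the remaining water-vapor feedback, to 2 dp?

0.28

Amplification A = ΔT/ΔT₀ = 2.91/2.31 = 1.26.
Total gain g = 1 − 1/A = 1 − 1/1.26 = 0.2063.
Known gains sum to 0.013 − 0.0871 = -0.0741.
g_wv = 0.2063 + 0.0741 = 0.28.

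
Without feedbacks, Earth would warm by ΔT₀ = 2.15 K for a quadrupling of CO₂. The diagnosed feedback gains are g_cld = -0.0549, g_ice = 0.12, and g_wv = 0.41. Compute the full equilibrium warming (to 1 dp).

Total gain g = -0.0549 + 0.12 + 0.41 = 0.4751.
Amplification A = 1/(1 − 0.4751) = 1.905.
ΔT = 2.15 × 1.905 = 4.1 K.

4.1 K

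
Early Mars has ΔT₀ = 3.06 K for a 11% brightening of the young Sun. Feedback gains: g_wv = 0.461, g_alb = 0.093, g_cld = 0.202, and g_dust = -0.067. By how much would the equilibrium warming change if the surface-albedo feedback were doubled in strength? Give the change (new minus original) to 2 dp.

4.20 K

Original: g = 0.689, ΔT = 3.06/(1−0.689) = 9.8392 K.
With doubled surface-albedo: g' = 0.782, ΔT' = 3.06/(1−0.782) = 14.0367 K.
Change = 14.0367 − 9.8392 = 4.20 K.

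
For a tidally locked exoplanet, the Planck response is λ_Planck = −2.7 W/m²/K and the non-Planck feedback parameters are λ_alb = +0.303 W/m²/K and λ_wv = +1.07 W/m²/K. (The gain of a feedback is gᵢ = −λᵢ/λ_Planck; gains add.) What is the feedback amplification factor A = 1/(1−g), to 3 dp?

2.035

Convert to gains: g_alb = 0.303/2.7 = 0.1122; g_wv = 1.07/2.7 = 0.3963.
Total gain g = 0.5085.
A = 1/(1 − 0.5085) = 2.035.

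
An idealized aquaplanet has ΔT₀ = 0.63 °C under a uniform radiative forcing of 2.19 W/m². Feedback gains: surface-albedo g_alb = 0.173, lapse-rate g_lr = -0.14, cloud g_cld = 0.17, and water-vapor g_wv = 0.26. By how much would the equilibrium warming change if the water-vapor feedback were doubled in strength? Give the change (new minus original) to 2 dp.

Original: g = 0.463, ΔT = 0.63/(1−0.463) = 1.1732 °C.
With doubled water-vapor: g' = 0.723, ΔT' = 0.63/(1−0.723) = 2.2744 °C.
Change = 2.2744 − 1.1732 = 1.10 °C.

1.10 °C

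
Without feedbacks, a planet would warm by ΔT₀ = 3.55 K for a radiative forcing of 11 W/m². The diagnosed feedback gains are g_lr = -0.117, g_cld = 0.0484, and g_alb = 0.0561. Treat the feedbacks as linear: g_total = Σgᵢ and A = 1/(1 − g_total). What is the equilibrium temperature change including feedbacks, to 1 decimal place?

3.5 K

Total gain g = -0.117 + 0.0484 + 0.0561 = -0.0125.
Amplification A = 1/(1 + 0.0125) = 0.9877.
ΔT = 3.55 × 0.9877 = 3.5 K.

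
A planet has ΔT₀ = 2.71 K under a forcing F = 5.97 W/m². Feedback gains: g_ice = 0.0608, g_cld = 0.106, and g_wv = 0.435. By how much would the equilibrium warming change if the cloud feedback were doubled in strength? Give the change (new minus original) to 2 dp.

2.47 K

Original: g = 0.6018, ΔT = 2.71/(1−0.6018) = 6.8056 K.
With doubled cloud: g' = 0.7078, ΔT' = 2.71/(1−0.7078) = 9.2745 K.
Change = 9.2745 − 6.8056 = 2.47 K.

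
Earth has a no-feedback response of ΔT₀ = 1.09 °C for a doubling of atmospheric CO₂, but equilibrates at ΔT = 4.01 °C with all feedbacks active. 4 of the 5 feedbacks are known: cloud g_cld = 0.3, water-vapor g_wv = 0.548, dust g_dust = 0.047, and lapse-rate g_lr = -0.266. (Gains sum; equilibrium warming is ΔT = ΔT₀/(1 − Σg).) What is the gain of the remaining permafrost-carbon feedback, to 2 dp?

Amplification A = ΔT/ΔT₀ = 4.01/1.09 = 3.679.
Total gain g = 1 − 1/A = 1 − 1/3.679 = 0.7282.
Known gains sum to 0.3 + 0.548 + 0.047 − 0.266 = 0.629.
g_pf = 0.7282 − 0.629 = 0.10.

0.10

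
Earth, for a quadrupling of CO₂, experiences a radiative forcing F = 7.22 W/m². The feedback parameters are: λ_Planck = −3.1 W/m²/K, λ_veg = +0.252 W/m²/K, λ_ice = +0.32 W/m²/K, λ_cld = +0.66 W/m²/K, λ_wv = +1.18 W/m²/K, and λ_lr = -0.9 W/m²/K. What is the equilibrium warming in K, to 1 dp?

Net feedback parameter λ = (−3.1) + (+0.252) + (+0.32) + (+0.66) + (+1.18) + (-0.9) = -1.588 W/m²/K.
ΔT = −F/λ = −7.22/(-1.588) = 4.5 K.

4.5 K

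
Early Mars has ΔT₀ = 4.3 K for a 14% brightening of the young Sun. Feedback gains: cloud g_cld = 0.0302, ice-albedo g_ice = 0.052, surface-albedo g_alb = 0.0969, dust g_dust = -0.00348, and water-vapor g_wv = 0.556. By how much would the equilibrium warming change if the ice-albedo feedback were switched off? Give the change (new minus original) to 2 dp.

-2.60 K

Original: g = 0.73162, ΔT = 4.3/(1−0.73162) = 16.0221 K.
Without ice-albedo: g' = 0.67962, ΔT' = 4.3/(1−0.67962) = 13.4216 K.
Change = 13.4216 − 16.0221 = -2.60 K.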